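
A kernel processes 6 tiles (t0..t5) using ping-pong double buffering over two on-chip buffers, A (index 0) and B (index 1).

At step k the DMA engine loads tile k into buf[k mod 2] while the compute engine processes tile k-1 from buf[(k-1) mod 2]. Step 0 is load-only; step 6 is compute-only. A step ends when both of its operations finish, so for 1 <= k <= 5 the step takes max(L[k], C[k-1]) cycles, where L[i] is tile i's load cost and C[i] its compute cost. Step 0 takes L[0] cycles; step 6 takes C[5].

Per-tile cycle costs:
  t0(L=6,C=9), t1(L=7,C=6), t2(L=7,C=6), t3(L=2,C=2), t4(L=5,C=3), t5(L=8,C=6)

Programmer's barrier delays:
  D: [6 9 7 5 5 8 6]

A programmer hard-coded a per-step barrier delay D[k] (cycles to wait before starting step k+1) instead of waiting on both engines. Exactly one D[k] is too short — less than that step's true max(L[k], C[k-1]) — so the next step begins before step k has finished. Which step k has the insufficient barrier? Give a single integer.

[0] required=L[0]=6=6 vs D=6 ok
[1] required=max(L[1]=7,C[0]=9)=9 vs D=9 ok
[2] required=max(L[2]=7,C[1]=6)=7 vs D=7 ok
[3] required=max(L[3]=2,C[2]=6)=6 vs D=5 SHORT
[4] required=max(L[4]=5,C[3]=2)=5 vs D=5 ok
[5] required=max(L[5]=8,C[4]=3)=8 vs D=8 ok
[6] required=C[5]=6=6 vs D=6 ok

hazard at step 3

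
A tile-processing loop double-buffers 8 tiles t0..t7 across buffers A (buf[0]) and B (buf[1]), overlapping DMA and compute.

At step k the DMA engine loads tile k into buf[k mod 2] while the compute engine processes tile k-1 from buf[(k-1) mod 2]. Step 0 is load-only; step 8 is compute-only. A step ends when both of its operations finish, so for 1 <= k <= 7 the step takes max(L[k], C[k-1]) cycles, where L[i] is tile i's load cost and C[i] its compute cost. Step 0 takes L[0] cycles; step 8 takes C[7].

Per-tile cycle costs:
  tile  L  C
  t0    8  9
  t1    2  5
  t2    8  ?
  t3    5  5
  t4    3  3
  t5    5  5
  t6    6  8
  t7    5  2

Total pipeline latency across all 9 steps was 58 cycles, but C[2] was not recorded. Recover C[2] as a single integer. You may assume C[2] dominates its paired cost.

C[2] = 7

step 0 | dur = L[0]=8 = 8
step 1 | dur = max(L[1]=2, C[0]=9) = 9
step 2 | dur = max(L[2]=8, C[1]=5) = 8
step 3 | dur = max(L[3]=5, C[2]=?) = C[2]  (unknown; binding)
step 4 | dur = max(L[4]=3, C[3]=5) = 5
step 5 | dur = max(L[5]=5, C[4]=3) = 5
step 6 | dur = max(L[6]=6, C[5]=5) = 6
step 7 | dur = max(L[7]=5, C[6]=8) = 8
step 8 | dur = C[7]=2 = 2
sum of known step durations = 51
dur[3] = total - known = 58 - 51 = 7
C[2] is the binding max in step 3, so C[2] = dur[3] = 7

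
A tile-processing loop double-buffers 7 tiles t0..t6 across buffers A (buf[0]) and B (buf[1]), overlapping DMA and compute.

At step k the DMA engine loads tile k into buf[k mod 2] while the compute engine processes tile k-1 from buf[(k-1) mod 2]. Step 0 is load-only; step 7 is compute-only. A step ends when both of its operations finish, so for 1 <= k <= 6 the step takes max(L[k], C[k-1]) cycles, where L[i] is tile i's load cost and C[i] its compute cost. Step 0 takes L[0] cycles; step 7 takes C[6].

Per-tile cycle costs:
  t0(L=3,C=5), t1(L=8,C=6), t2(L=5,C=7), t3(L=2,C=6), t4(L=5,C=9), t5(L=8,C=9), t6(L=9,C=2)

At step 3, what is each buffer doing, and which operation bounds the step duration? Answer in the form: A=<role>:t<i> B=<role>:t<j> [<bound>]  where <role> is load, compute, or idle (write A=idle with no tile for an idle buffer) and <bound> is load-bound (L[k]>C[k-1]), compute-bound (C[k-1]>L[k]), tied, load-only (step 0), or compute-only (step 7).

step 3: A=compute:t2 B=load:t3 [compute-bound]

step 0: L[0]=3 → dur=3, Σ=3 | A=load:t0 B=idle [load-only]
step 1: L[1]=8 C[0]=5 → dur=8, Σ=11 | A=compute:t0 B=load:t1 [load-bound]
step 2: L[2]=5 C[1]=6 → dur=6, Σ=17 | A=load:t2 B=compute:t1 [compute-bound]
step 3: L[3]=2 C[2]=7 → dur=7, Σ=24 | A=compute:t2 B=load:t3 [compute-bound]
step 4: L[4]=5 C[3]=6 → dur=6, Σ=30 | A=load:t4 B=compute:t3 [compute-bound]
step 5: L[5]=8 C[4]=9 → dur=9, Σ=39 | A=compute:t4 B=load:t5 [compute-bound]
step 6: L[6]=9 C[5]=9 → dur=9, Σ=48 | A=load:t6 B=compute:t5 [tied]
step 7: C[6]=2 → dur=2, Σ=50 | A=compute:t6 B=idle [compute-only]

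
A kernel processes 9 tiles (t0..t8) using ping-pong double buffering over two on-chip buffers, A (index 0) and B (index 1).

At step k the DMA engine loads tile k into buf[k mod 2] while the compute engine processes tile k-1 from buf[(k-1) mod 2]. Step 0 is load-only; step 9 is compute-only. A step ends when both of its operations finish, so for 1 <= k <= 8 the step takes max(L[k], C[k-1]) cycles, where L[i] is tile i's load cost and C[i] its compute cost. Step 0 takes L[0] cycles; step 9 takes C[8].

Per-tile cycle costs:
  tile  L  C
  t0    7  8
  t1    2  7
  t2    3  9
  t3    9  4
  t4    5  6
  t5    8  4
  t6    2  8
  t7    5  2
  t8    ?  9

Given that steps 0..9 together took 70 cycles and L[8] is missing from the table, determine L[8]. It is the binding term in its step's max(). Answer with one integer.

step 0 = dur = L[0]=7 = 7
step 1 = dur = max(L[1]=2, C[0]=8) = 8
step 2 = dur = max(L[2]=3, C[1]=7) = 7
step 3 = dur = max(L[3]=9, C[2]=9) = 9
step 4 = dur = max(L[4]=5, C[3]=4) = 5
step 5 = dur = max(L[5]=8, C[4]=6) = 8
step 6 = dur = max(L[6]=2, C[5]=4) = 4
step 7 = dur = max(L[7]=5, C[6]=8) = 8
step 8 = dur = max(L[8]=?, C[7]=2) = L[8]  (unknown; binding)
step 9 = dur = C[8]=9 = 9
sum of known step durations = 65
dur[8] = total - known = 70 - 65 = 5
L[8] is the binding max in step 8, so L[8] = dur[8] = 5

L[8] = 5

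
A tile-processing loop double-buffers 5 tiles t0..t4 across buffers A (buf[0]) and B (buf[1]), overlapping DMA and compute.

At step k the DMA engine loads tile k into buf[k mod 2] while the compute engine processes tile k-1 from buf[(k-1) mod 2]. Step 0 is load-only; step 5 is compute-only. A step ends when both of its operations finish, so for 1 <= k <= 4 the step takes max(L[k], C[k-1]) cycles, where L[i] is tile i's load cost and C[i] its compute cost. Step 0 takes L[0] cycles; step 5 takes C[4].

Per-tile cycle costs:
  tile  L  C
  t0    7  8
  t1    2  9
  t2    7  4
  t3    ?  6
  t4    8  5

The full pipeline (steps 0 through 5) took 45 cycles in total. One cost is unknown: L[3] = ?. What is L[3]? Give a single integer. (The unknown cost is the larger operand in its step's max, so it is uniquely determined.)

step 0: dur = L[0]=7 = 7
step 1: dur = max(L[1]=2, C[0]=8) = 8
step 2: dur = max(L[2]=7, C[1]=9) = 9
step 3: dur = max(L[3]=?, C[2]=4) = L[3]  (unknown; binding)
step 4: dur = max(L[4]=8, C[3]=6) = 8
step 5: dur = C[4]=5 = 5
sum of known step durations = 37
dur[3] = total - known = 45 - 37 = 8
L[3] is the binding max in step 3, so L[3] = dur[3] = 8

L[3] = 8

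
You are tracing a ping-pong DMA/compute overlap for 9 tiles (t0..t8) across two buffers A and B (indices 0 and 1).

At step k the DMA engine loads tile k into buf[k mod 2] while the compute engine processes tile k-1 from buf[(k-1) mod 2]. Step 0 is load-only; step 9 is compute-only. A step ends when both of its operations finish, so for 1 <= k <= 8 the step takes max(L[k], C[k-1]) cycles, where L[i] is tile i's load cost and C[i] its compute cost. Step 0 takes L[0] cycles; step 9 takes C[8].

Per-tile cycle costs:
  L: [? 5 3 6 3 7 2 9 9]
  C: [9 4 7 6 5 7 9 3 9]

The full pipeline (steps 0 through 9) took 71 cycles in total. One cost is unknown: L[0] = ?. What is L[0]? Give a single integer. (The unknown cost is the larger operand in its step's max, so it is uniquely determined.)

step 0: dur = L[0]=? = L[0]  (unknown; binding)
step 1: dur = max(L[1]=5, C[0]=9) = 9
step 2: dur = max(L[2]=3, C[1]=4) = 4
step 3: dur = max(L[3]=6, C[2]=7) = 7
step 4: dur = max(L[4]=3, C[3]=6) = 6
step 5: dur = max(L[5]=7, C[4]=5) = 7
step 6: dur = max(L[6]=2, C[5]=7) = 7
step 7: dur = max(L[7]=9, C[6]=9) = 9
step 8: dur = max(L[8]=9, C[7]=3) = 9
step 9: dur = C[8]=9 = 9
sum of known step durations = 67
dur[0] = total - known = 71 - 67 = 4
L[0] is the binding max in step 0, so L[0] = dur[0] = 4

L[0] = 4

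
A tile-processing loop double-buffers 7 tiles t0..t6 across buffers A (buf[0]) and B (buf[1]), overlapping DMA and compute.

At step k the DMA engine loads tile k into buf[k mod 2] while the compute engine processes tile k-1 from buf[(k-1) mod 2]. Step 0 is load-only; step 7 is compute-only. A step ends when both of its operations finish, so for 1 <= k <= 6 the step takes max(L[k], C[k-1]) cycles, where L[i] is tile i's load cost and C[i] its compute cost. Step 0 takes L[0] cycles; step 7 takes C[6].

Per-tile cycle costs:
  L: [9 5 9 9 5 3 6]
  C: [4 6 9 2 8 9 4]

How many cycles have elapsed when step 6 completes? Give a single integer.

[0] DMA t0→A (9c) ∥ CU idle ⇒ 9c, clock 9
[1] DMA t1→B (5c) ∥ CU A:t0 (4c) ⇒ 5c, clock 14
[2] DMA t2→A (9c) ∥ CU B:t1 (6c) ⇒ 9c, clock 23
[3] DMA t3→B (9c) ∥ CU A:t2 (9c) ⇒ 9c, clock 32
[4] DMA t4→A (5c) ∥ CU B:t3 (2c) ⇒ 5c, clock 37
[5] DMA t5→B (3c) ∥ CU A:t4 (8c) ⇒ 8c, clock 45
[6] DMA t6→A (6c) ∥ CU B:t5 (9c) ⇒ 9c, clock 54
[7] DMA idle ∥ CU A:t6 (4c) ⇒ 4c, clock 58

end_cycle[6] = 54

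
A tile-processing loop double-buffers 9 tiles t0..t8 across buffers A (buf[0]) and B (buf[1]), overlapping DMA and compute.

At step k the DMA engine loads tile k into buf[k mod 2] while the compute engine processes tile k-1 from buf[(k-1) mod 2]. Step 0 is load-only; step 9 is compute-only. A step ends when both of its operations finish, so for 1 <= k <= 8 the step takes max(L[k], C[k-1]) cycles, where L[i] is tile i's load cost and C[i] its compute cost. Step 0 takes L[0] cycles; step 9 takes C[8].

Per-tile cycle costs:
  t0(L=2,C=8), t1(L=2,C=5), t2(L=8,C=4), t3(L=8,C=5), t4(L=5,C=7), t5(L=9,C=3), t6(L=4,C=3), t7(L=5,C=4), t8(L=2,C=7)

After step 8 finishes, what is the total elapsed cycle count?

end_cycle[8] = 53

  0. 2=2c; end=2; A:t0 B:-
  1. max(2,8)=8c; end=10; A:t0 B:t1
  2. max(8,5)=8c; end=18; A:t2 B:t1
  3. max(8,4)=8c; end=26; A:t2 B:t3
  4. max(5,5)=5c; end=31; A:t4 B:t3
  5. max(9,7)=9c; end=40; A:t4 B:t5
  6. max(4,3)=4c; end=44; A:t6 B:t5
  7. max(5,3)=5c; end=49; A:t6 B:t7
  8. max(2,4)=4c; end=53; A:t8 B:t7
  9. 7=7c; end=60; A:t8 B:t7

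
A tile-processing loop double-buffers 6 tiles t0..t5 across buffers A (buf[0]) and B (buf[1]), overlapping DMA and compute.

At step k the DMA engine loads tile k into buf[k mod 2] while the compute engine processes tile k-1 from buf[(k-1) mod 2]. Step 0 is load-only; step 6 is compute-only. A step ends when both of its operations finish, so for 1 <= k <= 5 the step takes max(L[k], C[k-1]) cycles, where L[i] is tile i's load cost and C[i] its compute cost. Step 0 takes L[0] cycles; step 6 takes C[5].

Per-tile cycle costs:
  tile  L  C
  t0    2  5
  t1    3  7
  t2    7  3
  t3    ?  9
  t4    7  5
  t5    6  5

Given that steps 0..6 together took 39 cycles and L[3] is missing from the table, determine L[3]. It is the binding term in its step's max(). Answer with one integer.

L[3] = 5

step 0 | dur = L[0]=2 = 2
step 1 | dur = max(L[1]=3, C[0]=5) = 5
step 2 | dur = max(L[2]=7, C[1]=7) = 7
step 3 | dur = max(L[3]=?, C[2]=3) = L[3]  (unknown; binding)
step 4 | dur = max(L[4]=7, C[3]=9) = 9
step 5 | dur = max(L[5]=6, C[4]=5) = 6
step 6 | dur = C[5]=5 = 5
sum of known step durations = 34
dur[3] = total - known = 39 - 34 = 5
L[3] is the binding max in step 3, so L[3] = dur[3] = 5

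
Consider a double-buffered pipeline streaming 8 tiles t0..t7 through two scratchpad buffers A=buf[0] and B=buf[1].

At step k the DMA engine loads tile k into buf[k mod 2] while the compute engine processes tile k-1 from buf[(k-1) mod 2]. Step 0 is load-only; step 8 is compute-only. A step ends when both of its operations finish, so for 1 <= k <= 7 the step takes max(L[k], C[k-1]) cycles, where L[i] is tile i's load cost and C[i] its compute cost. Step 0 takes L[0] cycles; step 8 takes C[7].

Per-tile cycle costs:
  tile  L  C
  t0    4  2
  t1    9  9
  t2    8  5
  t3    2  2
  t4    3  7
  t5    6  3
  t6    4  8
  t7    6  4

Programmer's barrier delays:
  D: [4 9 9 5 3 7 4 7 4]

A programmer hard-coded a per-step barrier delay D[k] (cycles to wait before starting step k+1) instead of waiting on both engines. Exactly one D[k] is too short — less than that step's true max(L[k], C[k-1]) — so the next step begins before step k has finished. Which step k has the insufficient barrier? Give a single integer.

hazard at step 7

[0] required=L[0]=4=4 vs D=4 ok
[1] required=max(L[1]=9,C[0]=2)=9 vs D=9 ok
[2] required=max(L[2]=8,C[1]=9)=9 vs D=9 ok
[3] required=max(L[3]=2,C[2]=5)=5 vs D=5 ok
[4] required=max(L[4]=3,C[3]=2)=3 vs D=3 ok
[5] required=max(L[5]=6,C[4]=7)=7 vs D=7 ok
[6] required=max(L[6]=4,C[5]=3)=4 vs D=4 ok
[7] required=max(L[7]=6,C[6]=8)=8 vs D=7 SHORT
[8] required=C[7]=4=4 vs D=4 ok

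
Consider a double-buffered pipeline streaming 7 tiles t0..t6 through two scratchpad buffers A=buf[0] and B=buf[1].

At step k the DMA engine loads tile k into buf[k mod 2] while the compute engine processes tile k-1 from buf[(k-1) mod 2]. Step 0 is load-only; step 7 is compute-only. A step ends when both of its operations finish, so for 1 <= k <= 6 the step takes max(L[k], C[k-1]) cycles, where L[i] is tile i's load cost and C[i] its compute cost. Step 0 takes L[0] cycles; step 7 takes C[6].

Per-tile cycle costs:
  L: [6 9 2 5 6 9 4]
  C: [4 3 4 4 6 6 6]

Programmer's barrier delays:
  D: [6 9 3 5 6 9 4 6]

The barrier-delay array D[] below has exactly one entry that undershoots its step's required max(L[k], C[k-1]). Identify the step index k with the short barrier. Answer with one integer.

hazard at step 6

[0] required=L[0]=6=6 vs D=6 ok
[1] required=max(L[1]=9,C[0]=4)=9 vs D=9 ok
[2] required=max(L[2]=2,C[1]=3)=3 vs D=3 ok
[3] required=max(L[3]=5,C[2]=4)=5 vs D=5 ok
[4] required=max(L[4]=6,C[3]=4)=6 vs D=6 ok
[5] required=max(L[5]=9,C[4]=6)=9 vs D=9 ok
[6] required=max(L[6]=4,C[5]=6)=6 vs D=4 SHORT
[7] required=C[6]=6=6 vs D=6 ok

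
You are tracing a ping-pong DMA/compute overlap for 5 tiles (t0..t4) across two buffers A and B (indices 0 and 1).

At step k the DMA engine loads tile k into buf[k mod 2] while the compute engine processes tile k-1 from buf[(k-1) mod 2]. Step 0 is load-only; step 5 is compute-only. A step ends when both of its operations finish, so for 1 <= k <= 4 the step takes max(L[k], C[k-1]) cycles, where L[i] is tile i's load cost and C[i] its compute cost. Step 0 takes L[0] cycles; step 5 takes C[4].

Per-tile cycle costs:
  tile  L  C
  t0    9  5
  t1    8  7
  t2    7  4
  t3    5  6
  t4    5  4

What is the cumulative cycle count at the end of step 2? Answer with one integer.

end_cycle[2] = 24

  0. 9=9c; end=9; A:t0 B:-
  1. max(8,5)=8c; end=17; A:t0 B:t1
  2. max(7,7)=7c; end=24; A:t2 B:t1
  3. max(5,4)=5c; end=29; A:t2 B:t3
  4. max(5,6)=6c; end=35; A:t4 B:t3
  5. 4=4c; end=39; A:t4 B:t3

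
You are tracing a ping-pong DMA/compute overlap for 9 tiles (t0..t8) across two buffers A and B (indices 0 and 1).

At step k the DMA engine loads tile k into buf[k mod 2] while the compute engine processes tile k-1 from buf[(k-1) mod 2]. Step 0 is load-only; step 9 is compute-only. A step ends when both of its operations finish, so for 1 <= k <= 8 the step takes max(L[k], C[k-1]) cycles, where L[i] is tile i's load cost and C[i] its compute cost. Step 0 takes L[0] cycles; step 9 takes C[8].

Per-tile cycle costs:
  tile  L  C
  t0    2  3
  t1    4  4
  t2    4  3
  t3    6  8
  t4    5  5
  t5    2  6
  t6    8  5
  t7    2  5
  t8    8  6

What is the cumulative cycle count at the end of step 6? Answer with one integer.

end_cycle[6] = 37

  0. 2=2c; end=2; A:t0 B:-
  1. max(4,3)=4c; end=6; A:t0 B:t1
  2. max(4,4)=4c; end=10; A:t2 B:t1
  3. max(6,3)=6c; end=16; A:t2 B:t3
  4. max(5,8)=8c; end=24; A:t4 B:t3
  5. max(2,5)=5c; end=29; A:t4 B:t5
  6. max(8,6)=8c; end=37; A:t6 B:t5
  7. max(2,5)=5c; end=42; A:t6 B:t7
  8. max(8,5)=8c; end=50; A:t8 B:t7
  9. 6=6c; end=56; A:t8 B:t7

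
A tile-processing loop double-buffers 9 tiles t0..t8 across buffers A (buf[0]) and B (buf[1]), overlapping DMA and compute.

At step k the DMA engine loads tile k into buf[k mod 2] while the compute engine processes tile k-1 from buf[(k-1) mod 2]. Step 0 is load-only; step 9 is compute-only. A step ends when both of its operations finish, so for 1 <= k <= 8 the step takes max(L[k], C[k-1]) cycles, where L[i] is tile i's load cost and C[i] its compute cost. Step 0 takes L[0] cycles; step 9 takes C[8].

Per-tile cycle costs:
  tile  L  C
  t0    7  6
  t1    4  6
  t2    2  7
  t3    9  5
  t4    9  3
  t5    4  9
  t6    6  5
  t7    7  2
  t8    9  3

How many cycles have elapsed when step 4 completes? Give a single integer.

end_cycle[4] = 37

  0. 7=7c; end=7; A:t0 B:-
  1. max(4,6)=6c; end=13; A:t0 B:t1
  2. max(2,6)=6c; end=19; A:t2 B:t1
  3. max(9,7)=9c; end=28; A:t2 B:t3
  4. max(9,5)=9c; end=37; A:t4 B:t3
  5. max(4,3)=4c; end=41; A:t4 B:t5
  6. max(6,9)=9c; end=50; A:t6 B:t5
  7. max(7,5)=7c; end=57; A:t6 B:t7
  8. max(9,2)=9c; end=66; A:t8 B:t7
  9. 3=3c; end=69; A:t8 B:t7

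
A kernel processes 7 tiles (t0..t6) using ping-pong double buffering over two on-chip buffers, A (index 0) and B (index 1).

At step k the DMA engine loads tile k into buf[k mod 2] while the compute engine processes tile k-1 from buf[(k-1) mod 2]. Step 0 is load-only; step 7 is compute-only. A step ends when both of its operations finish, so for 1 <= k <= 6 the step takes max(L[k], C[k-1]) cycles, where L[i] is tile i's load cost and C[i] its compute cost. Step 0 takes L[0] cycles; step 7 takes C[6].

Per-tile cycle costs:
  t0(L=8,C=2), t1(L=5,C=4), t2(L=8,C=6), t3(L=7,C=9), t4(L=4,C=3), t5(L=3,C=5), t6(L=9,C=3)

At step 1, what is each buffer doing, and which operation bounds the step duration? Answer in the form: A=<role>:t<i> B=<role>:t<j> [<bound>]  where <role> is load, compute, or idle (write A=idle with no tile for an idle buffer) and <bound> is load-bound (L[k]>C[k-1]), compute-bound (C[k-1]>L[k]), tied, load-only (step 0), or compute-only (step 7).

[0] DMA t0→A (8c) ∥ CU idle ⇒ 8c, clock 8
[1] DMA t1→B (5c) ∥ CU A:t0 (2c) ⇒ 5c, clock 13
[2] DMA t2→A (8c) ∥ CU B:t1 (4c) ⇒ 8c, clock 21
[3] DMA t3→B (7c) ∥ CU A:t2 (6c) ⇒ 7c, clock 28
[4] DMA t4→A (4c) ∥ CU B:t3 (9c) ⇒ 9c, clock 37
[5] DMA t5→B (3c) ∥ CU A:t4 (3c) ⇒ 3c, clock 40
[6] DMA t6→A (9c) ∥ CU B:t5 (5c) ⇒ 9c, clock 49
[7] DMA idle ∥ CU A:t6 (3c) ⇒ 3c, clock 52

step 1: A=compute:t0 B=load:t1 [load-bound]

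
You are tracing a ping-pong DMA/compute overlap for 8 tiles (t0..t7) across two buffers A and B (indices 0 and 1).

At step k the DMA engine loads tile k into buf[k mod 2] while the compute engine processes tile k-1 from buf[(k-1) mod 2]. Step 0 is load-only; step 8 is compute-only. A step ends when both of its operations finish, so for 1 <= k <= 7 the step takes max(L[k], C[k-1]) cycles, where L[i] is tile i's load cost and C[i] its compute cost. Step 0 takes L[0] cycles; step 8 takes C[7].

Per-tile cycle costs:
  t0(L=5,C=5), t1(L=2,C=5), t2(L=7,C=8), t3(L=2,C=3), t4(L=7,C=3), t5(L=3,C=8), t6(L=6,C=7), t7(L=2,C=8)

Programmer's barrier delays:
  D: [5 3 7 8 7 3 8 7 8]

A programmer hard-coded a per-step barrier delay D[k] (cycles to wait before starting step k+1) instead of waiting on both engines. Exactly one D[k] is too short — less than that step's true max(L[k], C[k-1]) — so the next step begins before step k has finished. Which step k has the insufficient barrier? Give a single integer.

k=0 barrier L[0]=5→5c, D[0]=5 ok
k=1 barrier max(L[1]=2,C[0]=5)→5c, D[1]=3 SHORT
k=2 barrier max(L[2]=7,C[1]=5)→7c, D[2]=7 ok
k=3 barrier max(L[3]=2,C[2]=8)→8c, D[3]=8 ok
k=4 barrier max(L[4]=7,C[3]=3)→7c, D[4]=7 ok
k=5 barrier max(L[5]=3,C[4]=3)→3c, D[5]=3 ok
k=6 barrier max(L[6]=6,C[5]=8)→8c, D[6]=8 ok
k=7 barrier max(L[7]=2,C[6]=7)→7c, D[7]=7 ok
k=8 barrier C[7]=8→8c, D[8]=8 ok

hazard at step 1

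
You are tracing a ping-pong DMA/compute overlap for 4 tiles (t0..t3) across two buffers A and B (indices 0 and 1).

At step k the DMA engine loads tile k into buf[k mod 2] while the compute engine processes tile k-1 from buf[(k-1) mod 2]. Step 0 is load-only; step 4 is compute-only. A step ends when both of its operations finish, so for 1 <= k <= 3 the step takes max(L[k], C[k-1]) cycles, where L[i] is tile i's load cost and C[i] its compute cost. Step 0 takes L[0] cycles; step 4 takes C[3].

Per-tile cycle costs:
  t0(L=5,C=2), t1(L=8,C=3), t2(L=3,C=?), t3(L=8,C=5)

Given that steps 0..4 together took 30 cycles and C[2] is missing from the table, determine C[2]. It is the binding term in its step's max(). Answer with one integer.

step 0 → dur = L[0]=5 = 5
step 1 → dur = max(L[1]=8, C[0]=2) = 8
step 2 → dur = max(L[2]=3, C[1]=3) = 3
step 3 → dur = max(L[3]=8, C[2]=?) = C[2]  (unknown; binding)
step 4 → dur = C[3]=5 = 5
sum of known step durations = 21
dur[3] = total - known = 30 - 21 = 9
C[2] is the binding max in step 3, so C[2] = dur[3] = 9

C[2] = 9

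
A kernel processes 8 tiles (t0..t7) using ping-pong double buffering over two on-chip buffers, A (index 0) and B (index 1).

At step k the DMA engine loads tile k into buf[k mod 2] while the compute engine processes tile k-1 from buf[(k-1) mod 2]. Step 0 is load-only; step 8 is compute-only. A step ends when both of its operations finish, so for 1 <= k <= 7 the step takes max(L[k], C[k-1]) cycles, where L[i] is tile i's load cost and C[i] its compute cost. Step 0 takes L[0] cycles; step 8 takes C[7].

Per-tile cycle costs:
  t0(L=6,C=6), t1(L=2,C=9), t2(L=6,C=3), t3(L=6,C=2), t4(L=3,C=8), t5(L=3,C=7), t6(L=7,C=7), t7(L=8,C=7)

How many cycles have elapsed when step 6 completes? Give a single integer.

end_cycle[6] = 45

  0. 6=6c; end=6; A:t0 B:-
  1. max(2,6)=6c; end=12; A:t0 B:t1
  2. max(6,9)=9c; end=21; A:t2 B:t1
  3. max(6,3)=6c; end=27; A:t2 B:t3
  4. max(3,2)=3c; end=30; A:t4 B:t3
  5. max(3,8)=8c; end=38; A:t4 B:t5
  6. max(7,7)=7c; end=45; A:t6 B:t5
  7. max(8,7)=8c; end=53; A:t6 B:t7
  8. 7=7c; end=60; A:t6 B:t7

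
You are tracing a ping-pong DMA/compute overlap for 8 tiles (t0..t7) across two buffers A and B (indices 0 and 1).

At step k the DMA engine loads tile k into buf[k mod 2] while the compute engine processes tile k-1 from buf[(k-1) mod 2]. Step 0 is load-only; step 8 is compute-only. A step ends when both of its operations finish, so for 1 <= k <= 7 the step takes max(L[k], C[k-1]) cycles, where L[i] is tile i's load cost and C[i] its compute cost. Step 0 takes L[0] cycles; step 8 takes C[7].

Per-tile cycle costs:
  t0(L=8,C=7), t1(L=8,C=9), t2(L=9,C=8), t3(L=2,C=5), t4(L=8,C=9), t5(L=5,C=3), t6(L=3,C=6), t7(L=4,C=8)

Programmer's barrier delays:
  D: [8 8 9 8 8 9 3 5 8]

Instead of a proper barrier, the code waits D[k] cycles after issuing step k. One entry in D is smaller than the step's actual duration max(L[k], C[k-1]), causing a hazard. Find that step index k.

[0] required=L[0]=8=8 vs D=8 ok
[1] required=max(L[1]=8,C[0]=7)=8 vs D=8 ok
[2] required=max(L[2]=9,C[1]=9)=9 vs D=9 ok
[3] required=max(L[3]=2,C[2]=8)=8 vs D=8 ok
[4] required=max(L[4]=8,C[3]=5)=8 vs D=8 ok
[5] required=max(L[5]=5,C[4]=9)=9 vs D=9 ok
[6] required=max(L[6]=3,C[5]=3)=3 vs D=3 ok
[7] required=max(L[7]=4,C[6]=6)=6 vs D=5 SHORT
[8] required=C[7]=8=8 vs D=8 ok

hazard at step 7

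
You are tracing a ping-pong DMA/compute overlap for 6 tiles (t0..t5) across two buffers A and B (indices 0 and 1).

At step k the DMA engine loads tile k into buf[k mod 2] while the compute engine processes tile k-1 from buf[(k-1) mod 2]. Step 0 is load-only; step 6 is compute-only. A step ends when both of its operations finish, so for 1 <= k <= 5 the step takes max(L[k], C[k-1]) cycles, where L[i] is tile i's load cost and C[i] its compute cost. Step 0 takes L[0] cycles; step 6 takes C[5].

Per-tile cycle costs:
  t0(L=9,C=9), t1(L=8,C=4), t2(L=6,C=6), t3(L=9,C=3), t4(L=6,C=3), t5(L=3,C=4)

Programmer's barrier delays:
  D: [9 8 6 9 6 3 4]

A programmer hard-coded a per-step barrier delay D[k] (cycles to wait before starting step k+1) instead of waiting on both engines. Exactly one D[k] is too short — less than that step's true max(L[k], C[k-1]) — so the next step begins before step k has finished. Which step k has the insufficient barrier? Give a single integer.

step 0: need L[0]=9 = 9; D[0]=9 ok
step 1: need max(L[1]=8,C[0]=9) = 9; D[1]=8 SHORT
step 2: need max(L[2]=6,C[1]=4) = 6; D[2]=6 ok
step 3: need max(L[3]=9,C[2]=6) = 9; D[3]=9 ok
step 4: need max(L[4]=6,C[3]=3) = 6; D[4]=6 ok
step 5: need max(L[5]=3,C[4]=3) = 3; D[5]=3 ok
step 6: need C[5]=4 = 4; D[6]=4 ok

hazard at step 1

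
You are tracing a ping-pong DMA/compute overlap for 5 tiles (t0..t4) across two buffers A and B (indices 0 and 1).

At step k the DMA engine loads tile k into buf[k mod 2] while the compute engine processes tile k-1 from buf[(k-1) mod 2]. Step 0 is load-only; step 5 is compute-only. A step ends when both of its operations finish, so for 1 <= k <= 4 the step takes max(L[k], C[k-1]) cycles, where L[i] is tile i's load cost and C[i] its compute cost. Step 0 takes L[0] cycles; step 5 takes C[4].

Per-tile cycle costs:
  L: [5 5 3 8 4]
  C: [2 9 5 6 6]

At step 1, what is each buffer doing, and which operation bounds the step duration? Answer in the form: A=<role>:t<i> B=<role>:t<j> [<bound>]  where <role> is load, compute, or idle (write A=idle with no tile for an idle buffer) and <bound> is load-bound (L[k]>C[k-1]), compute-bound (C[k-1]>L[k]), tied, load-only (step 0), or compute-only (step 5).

[0] DMA t0→A (5c) ∥ CU idle ⇒ 5c, clock 5
[1] DMA t1→B (5c) ∥ CU A:t0 (2c) ⇒ 5c, clock 10
[2] DMA t2→A (3c) ∥ CU B:t1 (9c) ⇒ 9c, clock 19
[3] DMA t3→B (8c) ∥ CU A:t2 (5c) ⇒ 8c, clock 27
[4] DMA t4→A (4c) ∥ CU B:t3 (6c) ⇒ 6c, clock 33
[5] DMA idle ∥ CU A:t4 (6c) ⇒ 6c, clock 39

step 1: A=compute:t0 B=load:t1 [load-bound]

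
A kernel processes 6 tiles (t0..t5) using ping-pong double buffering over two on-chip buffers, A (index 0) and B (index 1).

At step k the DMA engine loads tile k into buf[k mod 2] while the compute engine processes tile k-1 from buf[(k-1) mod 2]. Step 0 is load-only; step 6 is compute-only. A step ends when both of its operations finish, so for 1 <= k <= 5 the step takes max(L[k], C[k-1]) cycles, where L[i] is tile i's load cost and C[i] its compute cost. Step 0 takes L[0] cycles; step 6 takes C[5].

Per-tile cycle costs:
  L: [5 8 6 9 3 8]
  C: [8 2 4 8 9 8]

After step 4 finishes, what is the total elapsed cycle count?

step 0: L[0]=5 → dur=5, Σ=5 | A=load:t0 B=idle [load-only]
step 1: L[1]=8 C[0]=8 → dur=8, Σ=13 | A=compute:t0 B=load:t1 [tied]
step 2: L[2]=6 C[1]=2 → dur=6, Σ=19 | A=load:t2 B=compute:t1 [load-bound]
step 3: L[3]=9 C[2]=4 → dur=9, Σ=28 | A=compute:t2 B=load:t3 [load-bound]
step 4: L[4]=3 C[3]=8 → dur=8, Σ=36 | A=load:t4 B=compute:t3 [compute-bound]
step 5: L[5]=8 C[4]=9 → dur=9, Σ=45 | A=compute:t4 B=load:t5 [compute-bound]
step 6: C[5]=8 → dur=8, Σ=53 | A=idle B=compute:t5 [compute-only]

end_cycle[4] = 36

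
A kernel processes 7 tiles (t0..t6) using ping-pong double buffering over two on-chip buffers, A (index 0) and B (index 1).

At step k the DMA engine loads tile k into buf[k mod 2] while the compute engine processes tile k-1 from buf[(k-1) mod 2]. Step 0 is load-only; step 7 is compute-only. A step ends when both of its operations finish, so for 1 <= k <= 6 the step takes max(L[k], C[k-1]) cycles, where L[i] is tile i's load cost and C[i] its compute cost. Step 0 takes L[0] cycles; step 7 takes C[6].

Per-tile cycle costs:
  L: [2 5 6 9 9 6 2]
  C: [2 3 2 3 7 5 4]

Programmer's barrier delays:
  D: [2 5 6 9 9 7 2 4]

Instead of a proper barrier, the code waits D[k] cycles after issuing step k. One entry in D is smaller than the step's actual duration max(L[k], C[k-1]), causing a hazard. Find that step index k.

hazard at step 6

step 0: need L[0]=2 = 2; D[0]=2 ok
step 1: need max(L[1]=5,C[0]=2) = 5; D[1]=5 ok
step 2: need max(L[2]=6,C[1]=3) = 6; D[2]=6 ok
step 3: need max(L[3]=9,C[2]=2) = 9; D[3]=9 ok
step 4: need max(L[4]=9,C[3]=3) = 9; D[4]=9 ok
step 5: need max(L[5]=6,C[4]=7) = 7; D[5]=7 ok
step 6: need max(L[6]=2,C[5]=5) = 5; D[6]=2 SHORT
step 7: need C[6]=4 = 4; D[7]=4 ok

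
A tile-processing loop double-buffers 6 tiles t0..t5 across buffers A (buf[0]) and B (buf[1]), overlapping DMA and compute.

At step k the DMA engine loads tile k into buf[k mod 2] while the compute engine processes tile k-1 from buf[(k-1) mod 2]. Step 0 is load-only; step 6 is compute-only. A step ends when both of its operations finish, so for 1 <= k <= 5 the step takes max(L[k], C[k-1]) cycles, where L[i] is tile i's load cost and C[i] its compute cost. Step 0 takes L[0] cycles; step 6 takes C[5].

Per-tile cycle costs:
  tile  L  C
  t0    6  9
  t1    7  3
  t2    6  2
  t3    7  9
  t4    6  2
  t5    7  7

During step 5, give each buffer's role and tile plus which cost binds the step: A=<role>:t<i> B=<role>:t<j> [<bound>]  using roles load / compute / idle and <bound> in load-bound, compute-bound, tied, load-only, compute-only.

step 5: A=compute:t4 B=load:t5 [load-bound]

  0. 6=6c; end=6; A:t0 B:-
  1. max(7,9)=9c; end=15; A:t0 B:t1
  2. max(6,3)=6c; end=21; A:t2 B:t1
  3. max(7,2)=7c; end=28; A:t2 B:t3
  4. max(6,9)=9c; end=37; A:t4 B:t3
  5. max(7,2)=7c; end=44; A:t4 B:t5
  6. 7=7c; end=51; A:t4 B:t5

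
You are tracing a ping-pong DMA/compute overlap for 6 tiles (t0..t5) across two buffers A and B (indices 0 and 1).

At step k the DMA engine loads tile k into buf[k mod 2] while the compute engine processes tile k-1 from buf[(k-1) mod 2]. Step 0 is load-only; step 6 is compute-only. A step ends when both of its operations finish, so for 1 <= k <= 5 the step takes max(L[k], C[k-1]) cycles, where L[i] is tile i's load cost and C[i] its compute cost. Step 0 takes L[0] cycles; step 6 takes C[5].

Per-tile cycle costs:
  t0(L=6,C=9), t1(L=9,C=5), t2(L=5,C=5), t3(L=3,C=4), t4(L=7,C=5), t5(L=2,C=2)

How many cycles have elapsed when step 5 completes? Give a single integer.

end_cycle[5] = 37

[0] DMA t0→A (6c) ∥ CU idle ⇒ 6c, clock 6
[1] DMA t1→B (9c) ∥ CU A:t0 (9c) ⇒ 9c, clock 15
[2] DMA t2→A (5c) ∥ CU B:t1 (5c) ⇒ 5c, clock 20
[3] DMA t3→B (3c) ∥ CU A:t2 (5c) ⇒ 5c, clock 25
[4] DMA t4→A (7c) ∥ CU B:t3 (4c) ⇒ 7c, clock 32
[5] DMA t5→B (2c) ∥ CU A:t4 (5c) ⇒ 5c, clock 37
[6] DMA idle ∥ CU B:t5 (2c) ⇒ 2c, clock 39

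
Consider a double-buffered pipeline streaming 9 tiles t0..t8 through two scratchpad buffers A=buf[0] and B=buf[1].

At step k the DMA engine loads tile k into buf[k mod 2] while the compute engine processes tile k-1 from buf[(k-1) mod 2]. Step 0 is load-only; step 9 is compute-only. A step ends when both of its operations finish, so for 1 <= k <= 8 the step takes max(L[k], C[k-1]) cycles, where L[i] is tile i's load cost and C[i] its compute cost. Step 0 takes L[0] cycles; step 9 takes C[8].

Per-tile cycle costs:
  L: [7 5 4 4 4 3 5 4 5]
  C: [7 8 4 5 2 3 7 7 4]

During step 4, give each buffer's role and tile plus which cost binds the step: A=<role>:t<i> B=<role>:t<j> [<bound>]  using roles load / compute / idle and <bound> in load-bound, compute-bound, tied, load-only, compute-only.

step 4: A=load:t4 B=compute:t3 [compute-bound]

step 0: L[0]=7 → dur=7, Σ=7 | A=load:t0 B=idle [load-only]
step 1: L[1]=5 C[0]=7 → dur=7, Σ=14 | A=compute:t0 B=load:t1 [compute-bound]
step 2: L[2]=4 C[1]=8 → dur=8, Σ=22 | A=load:t2 B=compute:t1 [compute-bound]
step 3: L[3]=4 C[2]=4 → dur=4, Σ=26 | A=compute:t2 B=load:t3 [tied]
step 4: L[4]=4 C[3]=5 → dur=5, Σ=31 | A=load:t4 B=compute:t3 [compute-bound]
step 5: L[5]=3 C[4]=2 → dur=3, Σ=34 | A=compute:t4 B=load:t5 [load-bound]
step 6: L[6]=5 C[5]=3 → dur=5, Σ=39 | A=load:t6 B=compute:t5 [load-bound]
step 7: L[7]=4 C[6]=7 → dur=7, Σ=46 | A=compute:t6 B=load:t7 [compute-bound]
step 8: L[8]=5 C[7]=7 → dur=7, Σ=53 | A=load:t8 B=compute:t7 [compute-bound]
step 9: C[8]=4 → dur=4, Σ=57 | A=compute:t8 B=idle [compute-only]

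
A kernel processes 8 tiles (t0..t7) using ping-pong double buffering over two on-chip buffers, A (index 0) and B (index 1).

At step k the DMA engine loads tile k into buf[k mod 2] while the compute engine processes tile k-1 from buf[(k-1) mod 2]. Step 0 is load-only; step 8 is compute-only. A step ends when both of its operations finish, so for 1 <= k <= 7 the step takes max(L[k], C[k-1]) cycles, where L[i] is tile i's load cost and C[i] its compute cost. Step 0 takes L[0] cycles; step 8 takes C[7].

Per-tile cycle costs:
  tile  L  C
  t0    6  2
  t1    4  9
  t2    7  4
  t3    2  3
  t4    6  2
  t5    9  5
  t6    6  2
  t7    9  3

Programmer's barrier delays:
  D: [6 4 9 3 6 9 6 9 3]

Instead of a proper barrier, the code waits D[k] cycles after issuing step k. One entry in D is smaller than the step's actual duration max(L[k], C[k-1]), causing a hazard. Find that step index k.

step 0: need L[0]=6 = 6; D[0]=6 ok
step 1: need max(L[1]=4,C[0]=2) = 4; D[1]=4 ok
step 2: need max(L[2]=7,C[1]=9) = 9; D[2]=9 ok
step 3: need max(L[3]=2,C[2]=4) = 4; D[3]=3 SHORT
step 4: need max(L[4]=6,C[3]=3) = 6; D[4]=6 ok
step 5: need max(L[5]=9,C[4]=2) = 9; D[5]=9 ok
step 6: need max(L[6]=6,C[5]=5) = 6; D[6]=6 ok
step 7: need max(L[7]=9,C[6]=2) = 9; D[7]=9 ok
step 8: need C[7]=3 = 3; D[8]=3 ok

hazard at step 3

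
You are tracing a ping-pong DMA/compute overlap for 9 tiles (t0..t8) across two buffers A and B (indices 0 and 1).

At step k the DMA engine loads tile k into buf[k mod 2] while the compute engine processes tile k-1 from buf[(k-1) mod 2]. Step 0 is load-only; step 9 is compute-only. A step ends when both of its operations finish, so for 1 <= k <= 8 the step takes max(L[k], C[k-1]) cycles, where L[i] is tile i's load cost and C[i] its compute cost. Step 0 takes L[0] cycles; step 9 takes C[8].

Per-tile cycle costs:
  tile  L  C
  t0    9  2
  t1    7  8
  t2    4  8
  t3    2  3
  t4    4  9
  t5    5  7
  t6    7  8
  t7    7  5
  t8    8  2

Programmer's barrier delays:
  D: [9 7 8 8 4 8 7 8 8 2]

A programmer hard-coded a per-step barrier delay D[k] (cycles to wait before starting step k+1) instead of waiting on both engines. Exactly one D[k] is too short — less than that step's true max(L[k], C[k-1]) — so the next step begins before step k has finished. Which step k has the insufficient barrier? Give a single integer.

hazard at step 5

step 0: need L[0]=9 = 9; D[0]=9 ok
step 1: need max(L[1]=7,C[0]=2) = 7; D[1]=7 ok
step 2: need max(L[2]=4,C[1]=8) = 8; D[2]=8 ok
step 3: need max(L[3]=2,C[2]=8) = 8; D[3]=8 ok
step 4: need max(L[4]=4,C[3]=3) = 4; D[4]=4 ok
step 5: need max(L[5]=5,C[4]=9) = 9; D[5]=8 SHORT
step 6: need max(L[6]=7,C[5]=7) = 7; D[6]=7 ok
step 7: need max(L[7]=7,C[6]=8) = 8; D[7]=8 ok
step 8: need max(L[8]=8,C[7]=5) = 8; D[8]=8 ok
step 9: need C[8]=2 = 2; D[9]=2 ok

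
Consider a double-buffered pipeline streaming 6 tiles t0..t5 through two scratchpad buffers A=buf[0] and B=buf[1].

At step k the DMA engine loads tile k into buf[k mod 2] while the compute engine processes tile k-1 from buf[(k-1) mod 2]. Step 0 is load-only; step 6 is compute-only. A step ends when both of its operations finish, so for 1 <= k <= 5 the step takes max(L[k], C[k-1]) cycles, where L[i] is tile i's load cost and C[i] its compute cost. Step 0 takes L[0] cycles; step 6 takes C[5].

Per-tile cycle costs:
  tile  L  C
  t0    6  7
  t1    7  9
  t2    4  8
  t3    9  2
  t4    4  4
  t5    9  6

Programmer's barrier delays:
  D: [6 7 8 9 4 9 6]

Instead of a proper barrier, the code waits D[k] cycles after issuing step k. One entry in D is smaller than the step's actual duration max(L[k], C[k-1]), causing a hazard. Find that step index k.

[0] required=L[0]=6=6 vs D=6 ok
[1] required=max(L[1]=7,C[0]=7)=7 vs D=7 ok
[2] required=max(L[2]=4,C[1]=9)=9 vs D=8 SHORT
[3] required=max(L[3]=9,C[2]=8)=9 vs D=9 ok
[4] required=max(L[4]=4,C[3]=2)=4 vs D=4 ok
[5] required=max(L[5]=9,C[4]=4)=9 vs D=9 ok
[6] required=C[5]=6=6 vs D=6 ok

hazard at step 2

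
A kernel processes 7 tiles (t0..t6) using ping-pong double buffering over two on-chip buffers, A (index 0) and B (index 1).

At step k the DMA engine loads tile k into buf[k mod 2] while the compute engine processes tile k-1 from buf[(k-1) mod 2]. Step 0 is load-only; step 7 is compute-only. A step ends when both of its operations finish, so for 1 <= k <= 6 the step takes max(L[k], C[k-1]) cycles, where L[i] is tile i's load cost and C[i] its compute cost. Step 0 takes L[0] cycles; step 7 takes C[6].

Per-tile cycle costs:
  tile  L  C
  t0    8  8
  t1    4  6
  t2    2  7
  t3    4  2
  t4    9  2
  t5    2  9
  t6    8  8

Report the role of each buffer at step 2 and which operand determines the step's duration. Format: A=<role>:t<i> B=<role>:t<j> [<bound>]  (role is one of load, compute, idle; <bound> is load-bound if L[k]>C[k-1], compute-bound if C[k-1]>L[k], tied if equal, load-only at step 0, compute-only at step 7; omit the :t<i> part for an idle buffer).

step 0: L[0]=8 → dur=8, Σ=8 | A=load:t0 B=idle [load-only]
step 1: L[1]=4 C[0]=8 → dur=8, Σ=16 | A=compute:t0 B=load:t1 [compute-bound]
step 2: L[2]=2 C[1]=6 → dur=6, Σ=22 | A=load:t2 B=compute:t1 [compute-bound]
step 3: L[3]=4 C[2]=7 → dur=7, Σ=29 | A=compute:t2 B=load:t3 [compute-bound]
step 4: L[4]=9 C[3]=2 → dur=9, Σ=38 | A=load:t4 B=compute:t3 [load-bound]
step 5: L[5]=2 C[4]=2 → dur=2, Σ=40 | A=compute:t4 B=load:t5 [tied]
step 6: L[6]=8 C[5]=9 → dur=9, Σ=49 | A=load:t6 B=compute:t5 [compute-bound]
step 7: C[6]=8 → dur=8, Σ=57 | A=compute:t6 B=idle [compute-only]

step 2: A=load:t2 B=compute:t1 [compute-bound]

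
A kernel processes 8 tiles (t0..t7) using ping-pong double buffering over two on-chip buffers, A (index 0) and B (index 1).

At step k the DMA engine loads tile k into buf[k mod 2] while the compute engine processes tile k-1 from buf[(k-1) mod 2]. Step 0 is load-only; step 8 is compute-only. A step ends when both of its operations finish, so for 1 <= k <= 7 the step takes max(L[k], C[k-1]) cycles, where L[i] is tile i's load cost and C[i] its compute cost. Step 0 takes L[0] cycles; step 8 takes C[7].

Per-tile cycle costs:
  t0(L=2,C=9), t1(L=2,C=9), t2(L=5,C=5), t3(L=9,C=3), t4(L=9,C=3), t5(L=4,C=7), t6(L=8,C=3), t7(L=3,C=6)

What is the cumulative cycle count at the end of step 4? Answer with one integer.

step 0: L[0]=2 → dur=2, Σ=2 | A=load:t0 B=idle [load-only]
step 1: L[1]=2 C[0]=9 → dur=9, Σ=11 | A=compute:t0 B=load:t1 [compute-bound]
step 2: L[2]=5 C[1]=9 → dur=9, Σ=20 | A=load:t2 B=compute:t1 [compute-bound]
step 3: L[3]=9 C[2]=5 → dur=9, Σ=29 | A=compute:t2 B=load:t3 [load-bound]
step 4: L[4]=9 C[3]=3 → dur=9, Σ=38 | A=load:t4 B=compute:t3 [load-bound]
step 5: L[5]=4 C[4]=3 → dur=4, Σ=42 | A=compute:t4 B=load:t5 [load-bound]
step 6: L[6]=8 C[5]=7 → dur=8, Σ=50 | A=load:t6 B=compute:t5 [load-bound]
step 7: L[7]=3 C[6]=3 → dur=3, Σ=53 | A=compute:t6 B=load:t7 [tied]
step 8: C[7]=6 → dur=6, Σ=59 | A=idle B=compute:t7 [compute-only]

end_cycle[4] = 38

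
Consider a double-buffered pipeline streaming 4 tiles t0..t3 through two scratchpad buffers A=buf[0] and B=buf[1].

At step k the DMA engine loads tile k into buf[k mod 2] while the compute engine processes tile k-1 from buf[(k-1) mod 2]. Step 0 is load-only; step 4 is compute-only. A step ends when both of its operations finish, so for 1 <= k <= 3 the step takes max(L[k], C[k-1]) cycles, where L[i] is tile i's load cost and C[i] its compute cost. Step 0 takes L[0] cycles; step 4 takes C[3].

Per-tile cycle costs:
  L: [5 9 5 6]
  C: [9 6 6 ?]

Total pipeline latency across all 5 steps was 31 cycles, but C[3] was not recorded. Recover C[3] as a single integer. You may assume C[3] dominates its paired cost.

C[3] = 5

step 0 | dur = L[0]=5 = 5
step 1 | dur = max(L[1]=9, C[0]=9) = 9
step 2 | dur = max(L[2]=5, C[1]=6) = 6
step 3 | dur = max(L[3]=6, C[2]=6) = 6
step 4 | dur = C[3]=? = C[3]  (unknown; binding)
sum of known step durations = 26
dur[4] = total - known = 31 - 26 = 5
C[3] is the binding max in step 4, so C[3] = dur[4] = 5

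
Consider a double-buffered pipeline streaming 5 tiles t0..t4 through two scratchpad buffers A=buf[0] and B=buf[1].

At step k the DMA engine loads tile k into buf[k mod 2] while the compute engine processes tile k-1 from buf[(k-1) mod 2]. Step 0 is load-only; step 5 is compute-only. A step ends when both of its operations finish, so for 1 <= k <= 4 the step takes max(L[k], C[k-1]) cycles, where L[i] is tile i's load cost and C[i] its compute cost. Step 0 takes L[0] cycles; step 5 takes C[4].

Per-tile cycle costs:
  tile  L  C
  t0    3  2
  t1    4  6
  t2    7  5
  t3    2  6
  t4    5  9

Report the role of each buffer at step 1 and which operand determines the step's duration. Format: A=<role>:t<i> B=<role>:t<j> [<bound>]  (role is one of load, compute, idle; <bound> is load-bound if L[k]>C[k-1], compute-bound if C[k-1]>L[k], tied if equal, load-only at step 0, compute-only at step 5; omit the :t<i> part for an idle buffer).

step 1: A=compute:t0 B=load:t1 [load-bound]

[0] DMA t0→A (3c) ∥ CU idle ⇒ 3c, clock 3
[1] DMA t1→B (4c) ∥ CU A:t0 (2c) ⇒ 4c, clock 7
[2] DMA t2→A (7c) ∥ CU B:t1 (6c) ⇒ 7c, clock 14
[3] DMA t3→B (2c) ∥ CU A:t2 (5c) ⇒ 5c, clock 19
[4] DMA t4→A (5c) ∥ CU B:t3 (6c) ⇒ 6c, clock 25
[5] DMA idle ∥ CU A:t4 (9c) ⇒ 9c, clock 34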